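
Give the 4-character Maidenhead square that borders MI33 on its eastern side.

Longitude square 3; +1 → 4.
The latitude characters are unchanged.

MI43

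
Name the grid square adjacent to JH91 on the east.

Longitude square 9; +1 → 10, wraps to 0, carry into field.
Longitude field J = 9; +1 → 10 = K.
The latitude characters are unchanged.

KH01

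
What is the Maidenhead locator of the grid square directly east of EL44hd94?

Longitude extended square 9; +1 → 10, wraps to 0, carry into subsquare.
Longitude subsquare h = 7; +1 → 8 = i.
The latitude characters are unchanged.

EL44id04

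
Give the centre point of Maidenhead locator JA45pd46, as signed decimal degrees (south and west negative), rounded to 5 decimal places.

-84.84792, 9.28750

Field J=9, A=0: +9·20° lon, +0·10° lat → SW at lon 0°, lat -90°.
Square 4, 5: +4·2° lon, +5·1° lat → SW at lon 8°, lat -85°.
Subsquare p=15, d=3: +15·0.0833333° lon, +3·0.0416667° lat → SW at lon 9.25°, lat -84.875°.
Extended square 4, 6: +4·0.00833333° lon, +6·0.00416667° lat → SW at lon 9.28333°, lat -84.85°.
Cell spans 0.00833333° lon × 0.00416667° lat. Centre is SW corner plus half of each.
latitude -84.84792, longitude 9.28750.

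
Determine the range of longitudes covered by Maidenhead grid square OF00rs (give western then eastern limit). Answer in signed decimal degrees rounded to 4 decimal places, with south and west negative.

101.4167, 101.5000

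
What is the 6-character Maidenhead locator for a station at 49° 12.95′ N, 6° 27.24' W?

IN69sf

Add 180° to longitude and 90° to latitude: 173.5460, 139.2158.
Field: lon ⌊173.5460/20⌋ = 8 → I; lat ⌊139.2158/10⌋ = 13 → N.
Square: lon ⌊13.5460/2⌋ = 6; lat ⌊9.2158/1⌋ = 9.
Subsquare: lon ⌊1.5460/0.0833333⌋ = 18 → s; lat ⌊0.2158/0.0416667⌋ = 5 → f.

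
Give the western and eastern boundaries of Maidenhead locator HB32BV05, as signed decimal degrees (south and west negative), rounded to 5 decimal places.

-33.91667, -33.90833

Field H=7, B=1: +7·20° lon, +1·10° lat → SW at lon -40°, lat -80°.
Square 3, 2: +3·2° lon, +2·1° lat → SW at lon -34°, lat -78°.
Subsquare b=1, v=21: +1·0.0833333° lon, +21·0.0416667° lat → SW at lon -33.9167°, lat -77.125°.
Extended square 0, 5: +0·0.00833333° lon, +5·0.00416667° lat → SW at lon -33.9167°, lat -77.1042°.
Cell spans 0.00833333° lon × 0.00416667° lat.
west -33.91667, east -33.90833.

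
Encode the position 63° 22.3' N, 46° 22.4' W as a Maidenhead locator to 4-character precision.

Shift to the Maidenhead origin (180°W, 90°S): lon 133.63, lat 153.37.
Field: 133.63/20 → 6 → G, 153.37/10 → 15 → P; chars GP.
Square: 13.63/2 → 6, 3.37/1 → 3; chars 63.

GP63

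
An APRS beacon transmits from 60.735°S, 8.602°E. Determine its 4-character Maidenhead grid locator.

Add 180° to longitude and 90° to latitude: 188.60, 29.27.
Field (20°×10°, letters A–R): 188.60/20 → 9 → J, 29.27/10 → 2 → C; chars JC.
Square (2°×1°, digits 0–9): 8.60/2 → 4, 9.27/1 → 9; chars 49.

JC49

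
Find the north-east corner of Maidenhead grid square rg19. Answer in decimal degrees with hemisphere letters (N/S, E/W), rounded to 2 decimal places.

Field R=17, G=6: +17·20° lon, +6·10° lat → SW at lon 160°, lat -30°.
Square 1, 9: +1·2° lon, +9·1° lat → SW at lon 162°, lat -21°.
Cell spans 2° lon × 1° lat. NE corner is SW corner plus one full cell.
latitude 20.00° S, longitude 164.00° E.

20.00° S, 164.00° E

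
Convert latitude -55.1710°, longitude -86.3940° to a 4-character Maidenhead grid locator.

ED64

Shift to the Maidenhead origin (180°W, 90°S): lon 93.61, lat 34.83.
Field: 93.61/20 → 4 → E, 34.83/10 → 3 → D; chars ED.
Square: 13.61/2 → 6, 4.83/1 → 4; chars 64.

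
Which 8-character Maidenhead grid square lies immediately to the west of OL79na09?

OL79ma99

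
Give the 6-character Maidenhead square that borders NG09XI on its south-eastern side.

NG19ah

Longitude subsquare x = 23; +1 → 24, wraps to 0 = a, carry into square.
Longitude square 0; +1 → 1.
Latitude subsquare i = 8; −1 → 7 = h.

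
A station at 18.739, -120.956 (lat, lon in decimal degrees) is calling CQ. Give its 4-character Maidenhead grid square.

CK98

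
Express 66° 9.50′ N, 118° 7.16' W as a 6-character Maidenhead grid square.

Shift to the Maidenhead origin (180°W, 90°S): lon 61.8807, lat 156.1583.
Field (20°×10°, letters A–R): lon ⌊61.8807/20⌋ = 3 → D; lat ⌊156.1583/10⌋ = 15 → P.
Square (2°×1°, digits 0–9): lon ⌊1.8807/2⌋ = 0; lat ⌊6.1583/1⌋ = 6.
Subsquare (5′×2.5′, letters a–x): lon ⌊1.8807/0.0833333⌋ = 22 → w; lat ⌊0.1583/0.0416667⌋ = 3 → d.

DP06wd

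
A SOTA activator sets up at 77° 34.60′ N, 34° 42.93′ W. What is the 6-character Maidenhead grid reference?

HQ27pn

Shift to the Maidenhead origin (180°W, 90°S): lon 145.2845, lat 167.5767.
Field: 145.2845/20 → 7 → H, 167.5767/10 → 16 → Q; chars HQ.
Square: 5.2845/2 → 2, 7.5767/1 → 7; chars 27.
Subsquare: 1.2845/0.0833333 → 15 → p, 0.5767/0.0416667 → 13 → n; chars pn.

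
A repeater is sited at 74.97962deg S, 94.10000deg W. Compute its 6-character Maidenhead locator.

EB25wa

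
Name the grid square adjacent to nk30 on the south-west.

Longitude square 3; −1 → 2.
Latitude square 0; −1 → -1, wraps to 9, carry into field.
Latitude field K = 10; −1 → 9 = J.

NJ29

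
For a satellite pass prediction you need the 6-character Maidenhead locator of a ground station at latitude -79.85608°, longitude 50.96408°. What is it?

Add 180° to longitude and 90° to latitude: 230.9641, 10.1439.
Field (20°×10°, letters A–R): lon ⌊230.9641/20⌋ = 11 → L; lat ⌊10.1439/10⌋ = 1 → B.
Square (2°×1°, digits 0–9): lon ⌊10.9641/2⌋ = 5; lat ⌊0.1439/1⌋ = 0.
Subsquare (5′×2.5′, letters a–x): lon ⌊0.9641/0.0833333⌋ = 11 → l; lat ⌊0.1439/0.0416667⌋ = 3 → d.

LB50ld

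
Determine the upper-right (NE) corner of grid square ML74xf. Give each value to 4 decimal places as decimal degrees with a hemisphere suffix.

24.2500° N, 76.0000° E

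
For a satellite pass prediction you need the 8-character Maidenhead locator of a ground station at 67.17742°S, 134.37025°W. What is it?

Shift to the Maidenhead origin (180°W, 90°S): lon 45.62975, lat 22.82258.
Field: 45.62975/20 → 2 → C, 22.82258/10 → 2 → C; chars CC.
Square: 5.62975/2 → 2, 2.82258/1 → 2; chars 22.
Subsquare: 1.62975/0.0833333 → 19 → t, 0.82258/0.0416667 → 19 → t; chars tt.
Extended square: 0.04642/0.00833333 → 5, 0.03091/0.00416667 → 7; chars 57.

CC22tt57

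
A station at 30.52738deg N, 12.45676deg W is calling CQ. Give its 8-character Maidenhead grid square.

IM30sm56

Add 180° to longitude and 90° to latitude: 167.54324, 120.52738.
Field (20°×10°, letters A–R): 167.54324/20 → 8 → I, 120.52738/10 → 12 → M; chars IM.
Square (2°×1°, digits 0–9): 7.54324/2 → 3, 0.52738/1 → 0; chars 30.
Subsquare (5′×2.5′, letters a–x): 1.54324/0.0833333 → 18 → s, 0.52738/0.0416667 → 12 → m; chars sm.
Extended square (30″×15″, digits 0–9): 0.04324/0.00833333 → 5, 0.02738/0.00416667 → 6; chars 56.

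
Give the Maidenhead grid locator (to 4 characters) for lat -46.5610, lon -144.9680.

BE73

Shift to the Maidenhead origin (180°W, 90°S): lon 35.03, lat 43.44.
Field: lon ⌊35.03/20⌋ = 1 → B; lat ⌊43.44/10⌋ = 4 → E.
Square: lon ⌊15.03/2⌋ = 7; lat ⌊3.44/1⌋ = 3.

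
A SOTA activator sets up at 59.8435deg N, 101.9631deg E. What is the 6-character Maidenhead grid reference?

OO09xu

Offset from 180°W / 90°S: lon 281.9631°, lat 149.8435°.
Field: 281.9631/20 → 14 → O, 149.8435/10 → 14 → O; chars OO.
Square: 1.9631/2 → 0, 9.8435/1 → 9; chars 09.
Subsquare: 1.9631/0.0833333 → 23 → x, 0.8435/0.0416667 → 20 → u; chars xu.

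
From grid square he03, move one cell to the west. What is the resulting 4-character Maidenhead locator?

Longitude square 0; −1 → -1, wraps to 9, carry into field.
Longitude field H = 7; −1 → 6 = G.
The latitude characters are unchanged.

GE93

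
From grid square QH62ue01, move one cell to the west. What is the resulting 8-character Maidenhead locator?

QH62te91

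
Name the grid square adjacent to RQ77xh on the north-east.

RQ87ai

Longitude subsquare x = 23; +1 → 24, wraps to 0 = a, carry into square.
Longitude square 7; +1 → 8.
Latitude subsquare h = 7; +1 → 8 = i.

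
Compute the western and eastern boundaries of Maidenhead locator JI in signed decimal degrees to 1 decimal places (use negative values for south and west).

0.0, 20.0

Field J=9, I=8: +9·20° lon, +8·10° lat → SW at lon 0°, lat -10°.
Cell spans 20° lon × 10° lat.
west 0.0, east 20.0.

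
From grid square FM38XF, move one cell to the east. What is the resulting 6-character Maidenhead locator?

FM48af

Longitude subsquare x = 23; +1 → 24, wraps to 0 = a, carry into square.
Longitude square 3; +1 → 4.
The latitude characters are unchanged.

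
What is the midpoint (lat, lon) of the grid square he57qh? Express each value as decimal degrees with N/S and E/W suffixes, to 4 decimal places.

42.6875° S, 28.6250° W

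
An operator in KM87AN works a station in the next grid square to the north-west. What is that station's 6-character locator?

Longitude subsquare a = 0; −1 → -1, wraps to 23 = x, carry into square.
Longitude square 8; −1 → 7.
Latitude subsquare n = 13; +1 → 14 = o.

KM77xo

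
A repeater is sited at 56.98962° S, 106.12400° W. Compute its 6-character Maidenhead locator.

DD63wa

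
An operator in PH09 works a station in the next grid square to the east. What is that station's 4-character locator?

PH19

Longitude square 0; +1 → 1.
The latitude characters are unchanged.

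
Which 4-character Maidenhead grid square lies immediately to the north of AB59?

AC50

Latitude square 9; +1 → 10, wraps to 0, carry into field.
Latitude field B = 1; +1 → 2 = C.
The longitude characters are unchanged.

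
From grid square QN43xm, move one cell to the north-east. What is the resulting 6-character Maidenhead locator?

Longitude subsquare x = 23; +1 → 24, wraps to 0 = a, carry into square.
Longitude square 4; +1 → 5.
Latitude subsquare m = 12; +1 → 13 = n.

QN53an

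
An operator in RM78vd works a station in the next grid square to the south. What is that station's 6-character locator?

RM78vc

Latitude subsquare d = 3; −1 → 2 = c.
The longitude characters are unchanged.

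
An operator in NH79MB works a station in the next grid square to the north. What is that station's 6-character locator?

Latitude subsquare b = 1; +1 → 2 = c.
The longitude characters are unchanged.

NH79mc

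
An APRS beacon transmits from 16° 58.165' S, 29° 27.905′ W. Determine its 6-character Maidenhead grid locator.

HH53ga

Offset from 180°W / 90°S: lon 150.5349°, lat 73.0306°.
Field: 150.5349/20 → 7 → H, 73.0306/10 → 7 → H; chars HH.
Square: 10.5349/2 → 5, 3.0306/1 → 3; chars 53.
Subsquare: 0.5349/0.0833333 → 6 → g, 0.0306/0.0416667 → 0 → a; chars ga.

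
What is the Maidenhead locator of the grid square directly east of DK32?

DK42

Longitude square 3; +1 → 4.
The latitude characters are unchanged.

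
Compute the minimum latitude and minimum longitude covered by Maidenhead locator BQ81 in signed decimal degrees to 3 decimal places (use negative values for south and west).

Field B=1, Q=16: +1·20° lon, +16·10° lat → SW at lon -160°, lat 70°.
Square 8, 1: +8·2° lon, +1·1° lat → SW at lon -144°, lat 71°.
latitude 71.000, longitude -144.000.

71.000, -144.000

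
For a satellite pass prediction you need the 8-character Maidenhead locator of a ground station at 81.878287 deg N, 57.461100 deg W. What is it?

Shift to the Maidenhead origin (180°W, 90°S): lon 122.53890, lat 171.87829.
Field: lon ⌊122.53890/20⌋ = 6 → G; lat ⌊171.87829/10⌋ = 17 → R.
Square: lon ⌊2.53890/2⌋ = 1; lat ⌊1.87829/1⌋ = 1.
Subsquare: lon ⌊0.53890/0.0833333⌋ = 6 → g; lat ⌊0.87829/0.0416667⌋ = 21 → v.
Extended square: lon ⌊0.03890/0.00833333⌋ = 4; lat ⌊0.00329/0.00416667⌋ = 0.

GR11gv40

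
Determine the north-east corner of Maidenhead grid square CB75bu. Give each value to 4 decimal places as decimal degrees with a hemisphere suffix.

Field C=2, B=1: +2·20° lon, +1·10° lat → SW at lon -140°, lat -80°.
Square 7, 5: +7·2° lon, +5·1° lat → SW at lon -126°, lat -75°.
Subsquare b=1, u=20: +1·0.0833333° lon, +20·0.0416667° lat → SW at lon -125.917°, lat -74.1667°.
Cell spans 0.0833333° lon × 0.0416667° lat. NE corner is SW corner plus one full cell.
latitude 74.1250° S, longitude 125.8333° W.

74.1250° S, 125.8333° W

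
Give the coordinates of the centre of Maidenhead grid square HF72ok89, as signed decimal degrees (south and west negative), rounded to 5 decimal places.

-37.54375, -24.76250

Field H=7, F=5: +7·20° lon, +5·10° lat → SW at lon -40°, lat -40°.
Square 7, 2: +7·2° lon, +2·1° lat → SW at lon -26°, lat -38°.
Subsquare o=14, k=10: +14·0.0833333° lon, +10·0.0416667° lat → SW at lon -24.8333°, lat -37.5833°.
Extended square 8, 9: +8·0.00833333° lon, +9·0.00416667° lat → SW at lon -24.7667°, lat -37.5458°.
Cell spans 0.00833333° lon × 0.00416667° lat. Centre is SW corner plus half of each.
latitude -37.54375, longitude -24.76250.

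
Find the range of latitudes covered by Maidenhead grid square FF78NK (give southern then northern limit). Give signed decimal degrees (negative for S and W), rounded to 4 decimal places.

-31.5833, -31.5417

Field F=5, F=5: +5·20° lon, +5·10° lat → SW at lon -80°, lat -40°.
Square 7, 8: +7·2° lon, +8·1° lat → SW at lon -66°, lat -32°.
Subsquare n=13, k=10: +13·0.0833333° lon, +10·0.0416667° lat → SW at lon -64.9167°, lat -31.5833°.
Cell spans 0.0833333° lon × 0.0416667° lat.
south -31.5833, north -31.5417.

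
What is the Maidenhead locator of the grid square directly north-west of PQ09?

Longitude square 0; −1 → -1, wraps to 9, carry into field.
Longitude field P = 15; −1 → 14 = O.
Latitude square 9; +1 → 10, wraps to 0, carry into field.
Latitude field Q = 16; +1 → 17 = R.

OR90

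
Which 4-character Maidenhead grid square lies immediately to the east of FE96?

GE06

Longitude square 9; +1 → 10, wraps to 0, carry into field.
Longitude field F = 5; +1 → 6 = G.
The latitude characters are unchanged.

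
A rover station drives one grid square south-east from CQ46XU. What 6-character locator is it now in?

Longitude subsquare x = 23; +1 → 24, wraps to 0 = a, carry into square.
Longitude square 4; +1 → 5.
Latitude subsquare u = 20; −1 → 19 = t.

CQ56at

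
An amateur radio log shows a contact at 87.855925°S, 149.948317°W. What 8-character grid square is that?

BA52ad64

Offset from 180°W / 90°S: lon 30.05168°, lat 2.14408°.
Field: lon ⌊30.05168/20⌋ = 1 → B; lat ⌊2.14408/10⌋ = 0 → A.
Square: lon ⌊10.05168/2⌋ = 5; lat ⌊2.14408/1⌋ = 2.
Subsquare: lon ⌊0.05168/0.0833333⌋ = 0 → a; lat ⌊0.14408/0.0416667⌋ = 3 → d.
Extended square: lon ⌊0.05168/0.00833333⌋ = 6; lat ⌊0.01908/0.00416667⌋ = 4.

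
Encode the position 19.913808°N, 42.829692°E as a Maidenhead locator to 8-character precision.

Shift to the Maidenhead origin (180°W, 90°S): lon 222.82969, lat 109.91381.
Field: 222.82969/20 → 11 → L, 109.91381/10 → 10 → K; chars LK.
Square: 2.82969/2 → 1, 9.91381/1 → 9; chars 19.
Subsquare: 0.82969/0.0833333 → 9 → j, 0.91381/0.0416667 → 21 → v; chars jv.
Extended square: 0.07969/0.00833333 → 9, 0.03881/0.00416667 → 9; chars 99.

LK19jv99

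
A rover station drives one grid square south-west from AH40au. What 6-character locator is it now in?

Longitude subsquare a = 0; −1 → -1, wraps to 23 = x, carry into square.
Longitude square 4; −1 → 3.
Latitude subsquare u = 20; −1 → 19 = t.

AH30xt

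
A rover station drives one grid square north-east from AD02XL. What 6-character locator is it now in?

AD12am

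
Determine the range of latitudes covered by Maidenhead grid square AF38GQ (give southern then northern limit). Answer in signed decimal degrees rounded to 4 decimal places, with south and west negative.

-31.3333, -31.2917

Field A=0, F=5: +0·20° lon, +5·10° lat → SW at lon -180°, lat -40°.
Square 3, 8: +3·2° lon, +8·1° lat → SW at lon -174°, lat -32°.
Subsquare g=6, q=16: +6·0.0833333° lon, +16·0.0416667° lat → SW at lon -173.5°, lat -31.3333°.
Cell spans 0.0833333° lon × 0.0416667° lat.
south -31.3333, north -31.2917.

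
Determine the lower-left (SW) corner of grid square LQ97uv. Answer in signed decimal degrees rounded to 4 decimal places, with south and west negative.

77.8750, 59.6667

Field L=11, Q=16: +11·20° lon, +16·10° lat → SW at lon 40°, lat 70°.
Square 9, 7: +9·2° lon, +7·1° lat → SW at lon 58°, lat 77°.
Subsquare u=20, v=21: +20·0.0833333° lon, +21·0.0416667° lat → SW at lon 59.6667°, lat 77.875°.
latitude 77.8750, longitude 59.6667.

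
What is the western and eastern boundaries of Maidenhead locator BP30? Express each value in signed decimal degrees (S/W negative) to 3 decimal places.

Field B=1, P=15: +1·20° lon, +15·10° lat → SW at lon -160°, lat 60°.
Square 3, 0: +3·2° lon, +0·1° lat → SW at lon -154°, lat 60°.
Cell spans 2° lon × 1° lat.
west -154.000, east -152.000.

-154.000, -152.000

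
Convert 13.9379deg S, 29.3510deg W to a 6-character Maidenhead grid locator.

HH56hb

Add 180° to longitude and 90° to latitude: 150.6490, 76.0621.
Field: 150.6490/20 → 7 → H, 76.0621/10 → 7 → H; chars HH.
Square: 10.6490/2 → 5, 6.0621/1 → 6; chars 56.
Subsquare: 0.6490/0.0833333 → 7 → h, 0.0621/0.0416667 → 1 → b; chars hb.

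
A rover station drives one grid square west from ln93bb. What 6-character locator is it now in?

Longitude subsquare b = 1; −1 → 0 = a.
The latitude characters are unchanged.

LN93ab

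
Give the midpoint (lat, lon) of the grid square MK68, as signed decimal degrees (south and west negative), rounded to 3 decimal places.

18.500, 73.000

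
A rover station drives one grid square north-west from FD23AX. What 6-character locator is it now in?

FD14xa

Longitude subsquare a = 0; −1 → -1, wraps to 23 = x, carry into square.
Longitude square 2; −1 → 1.
Latitude subsquare x = 23; +1 → 24, wraps to 0 = a, carry into square.
Latitude square 3; +1 → 4.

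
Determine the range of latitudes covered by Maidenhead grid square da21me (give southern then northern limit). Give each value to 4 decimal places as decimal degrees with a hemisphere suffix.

88.8333° S, 88.7917° S

Field D=3, A=0: +3·20° lon, +0·10° lat → SW at lon -120°, lat -90°.
Square 2, 1: +2·2° lon, +1·1° lat → SW at lon -116°, lat -89°.
Subsquare m=12, e=4: +12·0.0833333° lon, +4·0.0416667° lat → SW at lon -115°, lat -88.8333°.
Cell spans 0.0833333° lon × 0.0416667° lat.
south 88.8333° S, north 88.7917° S.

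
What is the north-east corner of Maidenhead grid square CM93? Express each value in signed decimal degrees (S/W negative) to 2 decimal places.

34.00, -120.00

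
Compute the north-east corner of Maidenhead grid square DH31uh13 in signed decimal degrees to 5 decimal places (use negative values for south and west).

Field D=3, H=7: +3·20° lon, +7·10° lat → SW at lon -120°, lat -20°.
Square 3, 1: +3·2° lon, +1·1° lat → SW at lon -114°, lat -19°.
Subsquare u=20, h=7: +20·0.0833333° lon, +7·0.0416667° lat → SW at lon -112.333°, lat -18.7083°.
Extended square 1, 3: +1·0.00833333° lon, +3·0.00416667° lat → SW at lon -112.325°, lat -18.6958°.
Cell spans 0.00833333° lon × 0.00416667° lat. NE corner is SW corner plus one full cell.
latitude -18.69167, longitude -112.31667.

-18.69167, -112.31667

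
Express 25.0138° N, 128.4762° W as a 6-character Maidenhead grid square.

CL55sa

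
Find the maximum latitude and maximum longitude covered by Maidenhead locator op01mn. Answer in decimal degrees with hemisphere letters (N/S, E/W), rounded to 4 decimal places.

61.5833° N, 101.0833° E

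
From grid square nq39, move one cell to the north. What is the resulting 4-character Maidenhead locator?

NR30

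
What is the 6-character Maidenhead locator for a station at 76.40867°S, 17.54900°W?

IB13fo

Shift to the Maidenhead origin (180°W, 90°S): lon 162.4510, lat 13.5913.
Field: lon ⌊162.4510/20⌋ = 8 → I; lat ⌊13.5913/10⌋ = 1 → B.
Square: lon ⌊2.4510/2⌋ = 1; lat ⌊3.5913/1⌋ = 3.
Subsquare: lon ⌊0.4510/0.0833333⌋ = 5 → f; lat ⌊0.5913/0.0416667⌋ = 14 → o.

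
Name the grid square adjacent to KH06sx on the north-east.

KH07ta

Longitude subsquare s = 18; +1 → 19 = t.
Latitude subsquare x = 23; +1 → 24, wraps to 0 = a, carry into square.
Latitude square 6; +1 → 7.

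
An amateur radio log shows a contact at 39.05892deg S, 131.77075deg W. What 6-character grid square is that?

CF40cw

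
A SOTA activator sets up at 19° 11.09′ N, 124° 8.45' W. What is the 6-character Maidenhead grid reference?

Add 180° to longitude and 90° to latitude: 55.8592, 109.1848.
Field: 55.8592/20 → 2 → C, 109.1848/10 → 10 → K; chars CK.
Square: 15.8592/2 → 7, 9.1848/1 → 9; chars 79.
Subsquare: 1.8592/0.0833333 → 22 → w, 0.1848/0.0416667 → 4 → e; chars we.

CK79we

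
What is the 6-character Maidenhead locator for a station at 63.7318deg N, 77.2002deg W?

Offset from 180°W / 90°S: lon 102.7998°, lat 153.7318°.
Field: 102.7998/20 → 5 → F, 153.7318/10 → 15 → P; chars FP.
Square: 2.7998/2 → 1, 3.7318/1 → 3; chars 13.
Subsquare: 0.7998/0.0833333 → 9 → j, 0.7318/0.0416667 → 17 → r; chars jr.

FP13jr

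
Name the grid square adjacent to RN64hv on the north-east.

RN64iw

Longitude subsquare h = 7; +1 → 8 = i.
Latitude subsquare v = 21; +1 → 22 = w.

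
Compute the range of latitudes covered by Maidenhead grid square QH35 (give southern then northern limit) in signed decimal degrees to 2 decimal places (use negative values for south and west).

-15.00, -14.00

Field Q=16, H=7: +16·20° lon, +7·10° lat → SW at lon 140°, lat -20°.
Square 3, 5: +3·2° lon, +5·1° lat → SW at lon 146°, lat -15°.
Cell spans 2° lon × 1° lat.
south -15.00, north -14.00.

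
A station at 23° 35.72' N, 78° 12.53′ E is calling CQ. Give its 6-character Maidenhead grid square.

Add 180° to longitude and 90° to latitude: 258.2088, 113.5953.
Field (20°×10°, letters A–R): lon ⌊258.2088/20⌋ = 12 → M; lat ⌊113.5953/10⌋ = 11 → L.
Square (2°×1°, digits 0–9): lon ⌊18.2088/2⌋ = 9; lat ⌊3.5953/1⌋ = 3.
Subsquare (5′×2.5′, letters a–x): lon ⌊0.2088/0.0833333⌋ = 2 → c; lat ⌊0.5953/0.0416667⌋ = 14 → o.

ML93co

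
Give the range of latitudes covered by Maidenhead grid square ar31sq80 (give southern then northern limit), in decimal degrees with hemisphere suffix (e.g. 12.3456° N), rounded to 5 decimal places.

Field A=0, R=17: +0·20° lon, +17·10° lat → SW at lon -180°, lat 80°.
Square 3, 1: +3·2° lon, +1·1° lat → SW at lon -174°, lat 81°.
Subsquare s=18, q=16: +18·0.0833333° lon, +16·0.0416667° lat → SW at lon -172.5°, lat 81.6667°.
Extended square 8, 0: +8·0.00833333° lon, +0·0.00416667° lat → SW at lon -172.433°, lat 81.6667°.
Cell spans 0.00833333° lon × 0.00416667° lat.
south 81.66667° N, north 81.67083° N.

81.66667° N, 81.67083° N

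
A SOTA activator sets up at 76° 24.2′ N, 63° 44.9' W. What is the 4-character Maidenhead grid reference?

Add 180° to longitude and 90° to latitude: 116.25, 166.40.
Field: lon ⌊116.25/20⌋ = 5 → F; lat ⌊166.40/10⌋ = 16 → Q.
Square: lon ⌊16.25/2⌋ = 8; lat ⌊6.40/1⌋ = 6.

FQ86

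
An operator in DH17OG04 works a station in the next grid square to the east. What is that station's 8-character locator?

DH17og14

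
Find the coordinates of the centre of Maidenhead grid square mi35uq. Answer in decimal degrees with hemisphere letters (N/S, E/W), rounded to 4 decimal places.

4.3125° S, 67.7083° E

Field M=12, I=8: +12·20° lon, +8·10° lat → SW at lon 60°, lat -10°.
Square 3, 5: +3·2° lon, +5·1° lat → SW at lon 66°, lat -5°.
Subsquare u=20, q=16: +20·0.0833333° lon, +16·0.0416667° lat → SW at lon 67.6667°, lat -4.33333°.
Cell spans 0.0833333° lon × 0.0416667° lat. Centre is SW corner plus half of each.
latitude 4.3125° S, longitude 67.7083° E.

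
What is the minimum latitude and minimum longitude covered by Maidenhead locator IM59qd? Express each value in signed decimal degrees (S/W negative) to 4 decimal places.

39.1250, -8.6667

Field I=8, M=12: +8·20° lon, +12·10° lat → SW at lon -20°, lat 30°.
Square 5, 9: +5·2° lon, +9·1° lat → SW at lon -10°, lat 39°.
Subsquare q=16, d=3: +16·0.0833333° lon, +3·0.0416667° lat → SW at lon -8.66667°, lat 39.125°.
latitude 39.1250, longitude -8.6667.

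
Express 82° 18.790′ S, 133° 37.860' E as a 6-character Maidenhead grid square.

PA67tq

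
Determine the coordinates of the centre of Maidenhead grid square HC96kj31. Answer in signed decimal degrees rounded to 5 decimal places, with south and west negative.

-63.61875, -21.13750

Field H=7, C=2: +7·20° lon, +2·10° lat → SW at lon -40°, lat -70°.
Square 9, 6: +9·2° lon, +6·1° lat → SW at lon -22°, lat -64°.
Subsquare k=10, j=9: +10·0.0833333° lon, +9·0.0416667° lat → SW at lon -21.1667°, lat -63.625°.
Extended square 3, 1: +3·0.00833333° lon, +1·0.00416667° lat → SW at lon -21.1417°, lat -63.6208°.
Cell spans 0.00833333° lon × 0.00416667° lat. Centre is SW corner plus half of each.
latitude -63.61875, longitude -21.13750.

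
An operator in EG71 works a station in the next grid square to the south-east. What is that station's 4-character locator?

EG80

Longitude square 7; +1 → 8.
Latitude square 1; −1 → 0.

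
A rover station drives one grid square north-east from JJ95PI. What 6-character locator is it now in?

Longitude subsquare p = 15; +1 → 16 = q.
Latitude subsquare i = 8; +1 → 9 = j.

JJ95qj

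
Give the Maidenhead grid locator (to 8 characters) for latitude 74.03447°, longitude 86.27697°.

Shift to the Maidenhead origin (180°W, 90°S): lon 266.27697, lat 164.03447.
Field (20°×10°, letters A–R): 266.27697/20 → 13 → N, 164.03447/10 → 16 → Q; chars NQ.
Square (2°×1°, digits 0–9): 6.27697/2 → 3, 4.03447/1 → 4; chars 34.
Subsquare (5′×2.5′, letters a–x): 0.27697/0.0833333 → 3 → d, 0.03447/0.0416667 → 0 → a; chars da.
Extended square (30″×15″, digits 0–9): 0.02697/0.00833333 → 3, 0.03447/0.00416667 → 8; chars 38.

NQ34da38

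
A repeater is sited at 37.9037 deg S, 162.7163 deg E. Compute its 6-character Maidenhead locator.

Offset from 180°W / 90°S: lon 342.7163°, lat 52.0963°.
Field: 342.7163/20 → 17 → R, 52.0963/10 → 5 → F; chars RF.
Square: 2.7163/2 → 1, 2.0963/1 → 2; chars 12.
Subsquare: 0.7163/0.0833333 → 8 → i, 0.0963/0.0416667 → 2 → c; chars ic.

RF12ic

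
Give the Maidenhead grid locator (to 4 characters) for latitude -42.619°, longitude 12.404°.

JE67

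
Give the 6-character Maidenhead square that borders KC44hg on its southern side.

KC44hf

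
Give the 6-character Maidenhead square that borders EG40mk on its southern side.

Latitude subsquare k = 10; −1 → 9 = j.
The longitude characters are unchanged.

EG40mj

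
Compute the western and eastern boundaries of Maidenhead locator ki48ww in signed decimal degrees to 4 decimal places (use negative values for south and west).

Field K=10, I=8: +10·20° lon, +8·10° lat → SW at lon 20°, lat -10°.
Square 4, 8: +4·2° lon, +8·1° lat → SW at lon 28°, lat -2°.
Subsquare w=22, w=22: +22·0.0833333° lon, +22·0.0416667° lat → SW at lon 29.8333°, lat -1.08333°.
Cell spans 0.0833333° lon × 0.0416667° lat.
west 29.8333, east 29.9167.

29.8333, 29.9167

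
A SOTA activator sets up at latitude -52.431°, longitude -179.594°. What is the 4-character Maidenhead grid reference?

AD07

Shift to the Maidenhead origin (180°W, 90°S): lon 0.41, lat 37.57.
Field: 0.41/20 → 0 → A, 37.57/10 → 3 → D; chars AD.
Square: 0.41/2 → 0, 7.57/1 → 7; chars 07.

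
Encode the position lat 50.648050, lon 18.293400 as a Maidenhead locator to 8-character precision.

Shift to the Maidenhead origin (180°W, 90°S): lon 198.29340, lat 140.64805.
Field: 198.29340/20 → 9 → J, 140.64805/10 → 14 → O; chars JO.
Square: 18.29340/2 → 9, 0.64805/1 → 0; chars 90.
Subsquare: 0.29340/0.0833333 → 3 → d, 0.64805/0.0416667 → 15 → p; chars dp.
Extended square: 0.04340/0.00833333 → 5, 0.02305/0.00416667 → 5; chars 55.

JO90dp55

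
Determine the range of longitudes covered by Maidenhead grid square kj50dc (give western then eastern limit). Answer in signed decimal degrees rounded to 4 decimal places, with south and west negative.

30.2500, 30.3333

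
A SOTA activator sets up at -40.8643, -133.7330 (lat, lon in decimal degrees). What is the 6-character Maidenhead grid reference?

Shift to the Maidenhead origin (180°W, 90°S): lon 46.2670, lat 49.1357.
Field: 46.2670/20 → 2 → C, 49.1357/10 → 4 → E; chars CE.
Square: 6.2670/2 → 3, 9.1357/1 → 9; chars 39.
Subsquare: 0.2670/0.0833333 → 3 → d, 0.1357/0.0416667 → 3 → d; chars dd.

CE39dd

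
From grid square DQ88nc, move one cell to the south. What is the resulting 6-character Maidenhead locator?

DQ88nb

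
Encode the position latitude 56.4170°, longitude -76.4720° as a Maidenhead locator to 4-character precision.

FO16

Add 180° to longitude and 90° to latitude: 103.53, 146.42.
Field (20°×10°, letters A–R): 103.53/20 → 5 → F, 146.42/10 → 14 → O; chars FO.
Square (2°×1°, digits 0–9): 3.53/2 → 1, 6.42/1 → 6; chars 16.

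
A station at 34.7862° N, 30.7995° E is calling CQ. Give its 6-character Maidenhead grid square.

KM54js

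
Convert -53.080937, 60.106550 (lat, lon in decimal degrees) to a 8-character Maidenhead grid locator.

MD06bw20

Add 180° to longitude and 90° to latitude: 240.10655, 36.91906.
Field (20°×10°, letters A–R): 240.10655/20 → 12 → M, 36.91906/10 → 3 → D; chars MD.
Square (2°×1°, digits 0–9): 0.10655/2 → 0, 6.91906/1 → 6; chars 06.
Subsquare (5′×2.5′, letters a–x): 0.10655/0.0833333 → 1 → b, 0.91906/0.0416667 → 22 → w; chars bw.
Extended square (30″×15″, digits 0–9): 0.02322/0.00833333 → 2, 0.00240/0.00416667 → 0; chars 20.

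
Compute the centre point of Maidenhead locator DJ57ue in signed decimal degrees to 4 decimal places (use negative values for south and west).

Field D=3, J=9: +3·20° lon, +9·10° lat → SW at lon -120°, lat 0°.
Square 5, 7: +5·2° lon, +7·1° lat → SW at lon -110°, lat 7°.
Subsquare u=20, e=4: +20·0.0833333° lon, +4·0.0416667° lat → SW at lon -108.333°, lat 7.16667°.
Cell spans 0.0833333° lon × 0.0416667° lat. Centre is SW corner plus half of each.
latitude 7.1875, longitude -108.2917.

7.1875, -108.2917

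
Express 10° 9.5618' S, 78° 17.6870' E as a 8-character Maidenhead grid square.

MH99du51

Shift to the Maidenhead origin (180°W, 90°S): lon 258.29478, lat 79.84064.
Field: 258.29478/20 → 12 → M, 79.84064/10 → 7 → H; chars MH.
Square: 18.29478/2 → 9, 9.84064/1 → 9; chars 99.
Subsquare: 0.29478/0.0833333 → 3 → d, 0.84064/0.0416667 → 20 → u; chars du.
Extended square: 0.04478/0.00833333 → 5, 0.00730/0.00416667 → 1; chars 51.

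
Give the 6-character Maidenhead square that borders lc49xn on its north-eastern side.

LC59ao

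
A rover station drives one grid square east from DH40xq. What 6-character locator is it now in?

Longitude subsquare x = 23; +1 → 24, wraps to 0 = a, carry into square.
Longitude square 4; +1 → 5.
The latitude characters are unchanged.

DH50aq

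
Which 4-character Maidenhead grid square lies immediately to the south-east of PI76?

PI85

Longitude square 7; +1 → 8.
Latitude square 6; −1 → 5.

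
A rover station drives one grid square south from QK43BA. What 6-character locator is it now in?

Latitude subsquare a = 0; −1 → -1, wraps to 23 = x, carry into square.
Latitude square 3; −1 → 2.
The longitude characters are unchanged.

QK42bx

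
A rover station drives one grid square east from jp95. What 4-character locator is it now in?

KP05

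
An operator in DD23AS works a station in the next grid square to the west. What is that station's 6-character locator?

Longitude subsquare a = 0; −1 → -1, wraps to 23 = x, carry into square.
Longitude square 2; −1 → 1.
The latitude characters are unchanged.

DD13xs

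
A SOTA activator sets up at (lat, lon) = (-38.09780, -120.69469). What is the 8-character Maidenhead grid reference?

CF91pv66

Offset from 180°W / 90°S: lon 59.30531°, lat 51.90220°.
Field: 59.30531/20 → 2 → C, 51.90220/10 → 5 → F; chars CF.
Square: 19.30531/2 → 9, 1.90220/1 → 1; chars 91.
Subsquare: 1.30531/0.0833333 → 15 → p, 0.90220/0.0416667 → 21 → v; chars pv.
Extended square: 0.05531/0.00833333 → 6, 0.02720/0.00416667 → 6; chars 66.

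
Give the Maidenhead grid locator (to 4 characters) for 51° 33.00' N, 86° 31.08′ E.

NO31

Add 180° to longitude and 90° to latitude: 266.52, 141.55.
Field: 266.52/20 → 13 → N, 141.55/10 → 14 → O; chars NO.
Square: 6.52/2 → 3, 1.55/1 → 1; chars 31.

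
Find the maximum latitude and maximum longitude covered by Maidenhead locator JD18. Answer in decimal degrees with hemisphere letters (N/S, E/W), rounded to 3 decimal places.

Field J=9, D=3: +9·20° lon, +3·10° lat → SW at lon 0°, lat -60°.
Square 1, 8: +1·2° lon, +8·1° lat → SW at lon 2°, lat -52°.
Cell spans 2° lon × 1° lat. NE corner is SW corner plus one full cell.
latitude 51.000° S, longitude 4.000° E.

51.000° S, 4.000° E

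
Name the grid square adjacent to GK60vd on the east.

GK60wd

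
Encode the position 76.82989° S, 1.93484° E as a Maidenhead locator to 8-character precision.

Shift to the Maidenhead origin (180°W, 90°S): lon 181.93484, lat 13.17011.
Field (20°×10°, letters A–R): lon ⌊181.93484/20⌋ = 9 → J; lat ⌊13.17011/10⌋ = 1 → B.
Square (2°×1°, digits 0–9): lon ⌊1.93484/2⌋ = 0; lat ⌊3.17011/1⌋ = 3.
Subsquare (5′×2.5′, letters a–x): lon ⌊1.93484/0.0833333⌋ = 23 → x; lat ⌊0.17011/0.0416667⌋ = 4 → e.
Extended square (30″×15″, digits 0–9): lon ⌊0.01817/0.00833333⌋ = 2; lat ⌊0.00344/0.00416667⌋ = 0.

JB03xe20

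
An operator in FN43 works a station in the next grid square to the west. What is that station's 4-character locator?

FN33

Longitude square 4; −1 → 3.
The latitude characters are unchanged.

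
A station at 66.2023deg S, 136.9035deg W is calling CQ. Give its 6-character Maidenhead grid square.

Offset from 180°W / 90°S: lon 43.0965°, lat 23.7977°.
Field: lon ⌊43.0965/20⌋ = 2 → C; lat ⌊23.7977/10⌋ = 2 → C.
Square: lon ⌊3.0965/2⌋ = 1; lat ⌊3.7977/1⌋ = 3.
Subsquare: lon ⌊1.0965/0.0833333⌋ = 13 → n; lat ⌊0.7977/0.0416667⌋ = 19 → t.

CC13nt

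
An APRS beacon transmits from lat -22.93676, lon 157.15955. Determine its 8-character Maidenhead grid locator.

QG87nb95

Shift to the Maidenhead origin (180°W, 90°S): lon 337.15955, lat 67.06324.
Field: 337.15955/20 → 16 → Q, 67.06324/10 → 6 → G; chars QG.
Square: 17.15955/2 → 8, 7.06324/1 → 7; chars 87.
Subsquare: 1.15955/0.0833333 → 13 → n, 0.06324/0.0416667 → 1 → b; chars nb.
Extended square: 0.07622/0.00833333 → 9, 0.02157/0.00416667 → 5; chars 95.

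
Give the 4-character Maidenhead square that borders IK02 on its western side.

HK92

Longitude square 0; −1 → -1, wraps to 9, carry into field.
Longitude field I = 8; −1 → 7 = H.
The latitude characters are unchanged.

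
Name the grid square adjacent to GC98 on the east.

Longitude square 9; +1 → 10, wraps to 0, carry into field.
Longitude field G = 6; +1 → 7 = H.
The latitude characters are unchanged.

HC08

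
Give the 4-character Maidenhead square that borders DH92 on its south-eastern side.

EH01

Longitude square 9; +1 → 10, wraps to 0, carry into field.
Longitude field D = 3; +1 → 4 = E.
Latitude square 2; −1 → 1.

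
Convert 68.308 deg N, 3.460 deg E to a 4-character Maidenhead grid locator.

Shift to the Maidenhead origin (180°W, 90°S): lon 183.46, lat 158.31.
Field: 183.46/20 → 9 → J, 158.31/10 → 15 → P; chars JP.
Square: 3.46/2 → 1, 8.31/1 → 8; chars 18.

JP18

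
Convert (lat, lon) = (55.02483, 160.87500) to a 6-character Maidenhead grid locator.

Shift to the Maidenhead origin (180°W, 90°S): lon 340.8750, lat 145.0248.
Field: 340.8750/20 → 17 → R, 145.0248/10 → 14 → O; chars RO.
Square: 0.8750/2 → 0, 5.0248/1 → 5; chars 05.
Subsquare: 0.8750/0.0833333 → 10 → k, 0.0248/0.0416667 → 0 → a; chars ka.

RO05ka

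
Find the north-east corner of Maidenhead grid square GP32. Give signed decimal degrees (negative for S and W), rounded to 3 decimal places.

63.000, -52.000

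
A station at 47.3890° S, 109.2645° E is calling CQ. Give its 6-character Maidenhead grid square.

Offset from 180°W / 90°S: lon 289.2645°, lat 42.6110°.
Field: 289.2645/20 → 14 → O, 42.6110/10 → 4 → E; chars OE.
Square: 9.2645/2 → 4, 2.6110/1 → 2; chars 42.
Subsquare: 1.2645/0.0833333 → 15 → p, 0.6110/0.0416667 → 14 → o; chars po.

OE42po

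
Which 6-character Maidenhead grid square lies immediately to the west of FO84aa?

FO74xa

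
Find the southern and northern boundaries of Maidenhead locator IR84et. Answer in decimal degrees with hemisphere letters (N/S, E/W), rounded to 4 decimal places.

84.7917° N, 84.8333° N

Field I=8, R=17: +8·20° lon, +17·10° lat → SW at lon -20°, lat 80°.
Square 8, 4: +8·2° lon, +4·1° lat → SW at lon -4°, lat 84°.
Subsquare e=4, t=19: +4·0.0833333° lon, +19·0.0416667° lat → SW at lon -3.66667°, lat 84.7917°.
Cell spans 0.0833333° lon × 0.0416667° lat.
south 84.7917° N, north 84.8333° N.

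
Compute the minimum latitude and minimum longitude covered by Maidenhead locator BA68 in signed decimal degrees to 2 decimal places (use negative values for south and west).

-82.00, -148.00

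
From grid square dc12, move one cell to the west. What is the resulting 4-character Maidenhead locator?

Longitude square 1; −1 → 0.
The latitude characters are unchanged.

DC02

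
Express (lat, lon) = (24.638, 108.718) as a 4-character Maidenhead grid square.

OL44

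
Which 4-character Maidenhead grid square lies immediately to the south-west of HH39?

HH28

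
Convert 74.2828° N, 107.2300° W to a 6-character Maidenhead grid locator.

DQ64jg

Offset from 180°W / 90°S: lon 72.7700°, lat 164.2828°.
Field: lon ⌊72.7700/20⌋ = 3 → D; lat ⌊164.2828/10⌋ = 16 → Q.
Square: lon ⌊12.7700/2⌋ = 6; lat ⌊4.2828/1⌋ = 4.
Subsquare: lon ⌊0.7700/0.0833333⌋ = 9 → j; lat ⌊0.2828/0.0416667⌋ = 6 → g.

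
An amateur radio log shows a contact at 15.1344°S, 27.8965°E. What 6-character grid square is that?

KH34wu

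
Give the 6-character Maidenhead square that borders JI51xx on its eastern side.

Longitude subsquare x = 23; +1 → 24, wraps to 0 = a, carry into square.
Longitude square 5; +1 → 6.
The latitude characters are unchanged.

JI61ax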